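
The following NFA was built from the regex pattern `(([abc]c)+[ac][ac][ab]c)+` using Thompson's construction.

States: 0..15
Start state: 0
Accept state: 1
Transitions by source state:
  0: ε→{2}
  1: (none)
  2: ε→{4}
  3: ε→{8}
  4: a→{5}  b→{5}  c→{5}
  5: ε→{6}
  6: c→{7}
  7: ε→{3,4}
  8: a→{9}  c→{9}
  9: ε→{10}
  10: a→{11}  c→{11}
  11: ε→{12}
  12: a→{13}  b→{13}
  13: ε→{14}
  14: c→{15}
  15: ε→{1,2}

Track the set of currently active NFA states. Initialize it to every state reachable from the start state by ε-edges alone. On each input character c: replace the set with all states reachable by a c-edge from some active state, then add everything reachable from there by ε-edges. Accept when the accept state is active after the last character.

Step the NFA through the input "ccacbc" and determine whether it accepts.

S₀ = ε-closure({0}) = {0,2,4}
'c' @ 1: {5,6}
'c' @ 2: {3,4,7,8}
'a' @ 3: {5,6,9,10}
'c' @ 4: {3,4,7,8,11,12}
'b' @ 5: {5,6,13,14}
'c' @ 6: {1,2,3,4,7,8,15}  ✓accept
end set {1,2,3,4,7,8,15} — state 1 in

Answer: ACCEPT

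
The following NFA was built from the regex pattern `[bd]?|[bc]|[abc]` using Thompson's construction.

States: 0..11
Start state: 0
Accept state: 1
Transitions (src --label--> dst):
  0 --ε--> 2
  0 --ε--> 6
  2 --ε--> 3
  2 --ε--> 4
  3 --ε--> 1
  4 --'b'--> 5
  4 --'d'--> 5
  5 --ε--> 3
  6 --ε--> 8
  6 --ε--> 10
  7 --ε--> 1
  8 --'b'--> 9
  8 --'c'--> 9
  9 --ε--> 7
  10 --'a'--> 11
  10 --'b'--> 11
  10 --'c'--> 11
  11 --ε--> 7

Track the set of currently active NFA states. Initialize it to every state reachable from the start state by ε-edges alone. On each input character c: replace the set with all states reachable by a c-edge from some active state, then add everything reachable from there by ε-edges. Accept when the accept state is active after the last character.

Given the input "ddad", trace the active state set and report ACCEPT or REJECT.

initial (ε-close {0}): {0,1,2,3,4,6,8,10}
'd' @ 1: {1,3,5}  [accepting]
'd' @ 2: {}  — no active states
rest 'ad' ignored (set empty)
end set {} — state 1 not in

Answer: REJECT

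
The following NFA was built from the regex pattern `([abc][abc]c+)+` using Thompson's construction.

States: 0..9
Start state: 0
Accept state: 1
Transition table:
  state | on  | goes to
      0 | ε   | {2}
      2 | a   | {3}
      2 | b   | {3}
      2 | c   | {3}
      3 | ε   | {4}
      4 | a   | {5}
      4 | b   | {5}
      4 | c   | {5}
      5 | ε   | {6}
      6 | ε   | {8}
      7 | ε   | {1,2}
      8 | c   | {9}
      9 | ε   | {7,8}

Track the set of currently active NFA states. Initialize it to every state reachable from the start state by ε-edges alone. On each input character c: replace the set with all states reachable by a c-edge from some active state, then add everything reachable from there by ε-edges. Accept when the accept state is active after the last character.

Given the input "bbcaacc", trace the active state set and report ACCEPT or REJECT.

S₀ = ε-closure({0}) = {0,2}
'b' @ 1: {3,4}
'b' @ 2: {5,6,8}
'c' @ 3: {1,2,7,8,9}  [accepting]
'a' @ 4: {3,4}
'a' @ 5: {5,6,8}
'c' @ 6: {1,2,7,8,9}  [accepting]
'c' @ 7: {1,2,3,4,7,8,9}  [accepting]
final: {1,2,3,4,7,8,9}; accept 1 in set

Answer: ACCEPT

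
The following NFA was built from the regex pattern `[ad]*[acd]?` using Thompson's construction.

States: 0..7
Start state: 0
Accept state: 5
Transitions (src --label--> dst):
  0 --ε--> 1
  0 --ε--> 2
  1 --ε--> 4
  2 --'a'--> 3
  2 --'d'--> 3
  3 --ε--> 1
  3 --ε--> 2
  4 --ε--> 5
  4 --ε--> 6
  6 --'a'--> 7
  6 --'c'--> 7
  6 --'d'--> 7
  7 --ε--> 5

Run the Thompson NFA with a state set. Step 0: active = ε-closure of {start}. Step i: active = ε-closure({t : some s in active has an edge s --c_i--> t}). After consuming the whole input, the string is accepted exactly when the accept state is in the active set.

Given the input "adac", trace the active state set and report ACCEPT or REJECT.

Answer: ACCEPT

Derivation:
start: ε-closure({0}) = {0,1,2,4,5,6}
'a' @ 1: {1,2,3,4,5,6,7}  (accept∈set)
'd' @ 2: {1,2,3,4,5,6,7}  (accept∈set)
'a' @ 3: {1,2,3,4,5,6,7}  (accept∈set)
'c' @ 4: {5,7}  (accept∈set)
after full input: {5,7}  (accept=5 in)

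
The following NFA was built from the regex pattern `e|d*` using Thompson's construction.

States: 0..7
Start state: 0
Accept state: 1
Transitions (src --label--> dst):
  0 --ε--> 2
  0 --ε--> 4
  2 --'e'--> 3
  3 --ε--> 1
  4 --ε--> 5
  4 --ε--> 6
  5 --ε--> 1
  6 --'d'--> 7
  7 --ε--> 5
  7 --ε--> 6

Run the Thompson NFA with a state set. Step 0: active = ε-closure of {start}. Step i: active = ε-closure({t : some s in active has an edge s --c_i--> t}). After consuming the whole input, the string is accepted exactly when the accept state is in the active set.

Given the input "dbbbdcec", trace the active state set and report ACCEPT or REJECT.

S₀ = ε-closure({0}) = {0,1,2,4,5,6}
'd' @ 1: {1,5,6,7}  ✓accept
'b' @ 2: {}  — state set empty
rest 'bbdcec' ignored (set empty)
end set {} — state 1 not in

Answer: REJECT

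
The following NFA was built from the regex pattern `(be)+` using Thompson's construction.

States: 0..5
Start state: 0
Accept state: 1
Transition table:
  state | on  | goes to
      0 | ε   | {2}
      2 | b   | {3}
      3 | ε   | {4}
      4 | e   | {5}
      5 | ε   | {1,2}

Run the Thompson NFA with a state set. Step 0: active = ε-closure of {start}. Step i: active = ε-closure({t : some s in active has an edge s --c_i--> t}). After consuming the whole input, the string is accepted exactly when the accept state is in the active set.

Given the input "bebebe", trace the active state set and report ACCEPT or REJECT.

initial (ε-close {0}): {0,2}
'b' @ 1: {3,4}
'e' @ 2: {1,2,5}  ✓accept
'b' @ 3: {3,4}
'e' @ 4: {1,2,5}  ✓accept
'b' @ 5: {3,4}
'e' @ 6: {1,2,5}  ✓accept
end set {1,2,5} — state 1 in

Answer: ACCEPT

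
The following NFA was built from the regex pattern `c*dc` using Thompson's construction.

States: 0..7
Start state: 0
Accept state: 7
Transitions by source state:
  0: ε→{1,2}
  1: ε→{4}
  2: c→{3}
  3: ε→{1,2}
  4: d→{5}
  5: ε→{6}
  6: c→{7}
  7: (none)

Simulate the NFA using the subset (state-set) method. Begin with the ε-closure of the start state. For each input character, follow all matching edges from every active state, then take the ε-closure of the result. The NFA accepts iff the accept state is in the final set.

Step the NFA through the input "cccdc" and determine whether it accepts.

start: ε-closure({0}) = {0,1,2,4}
'c' @ 1: {1,2,3,4}
'c' @ 2: {1,2,3,4}
'c' @ 3: {1,2,3,4}
'd' @ 4: {5,6}
'c' @ 5: {7}  [accepting]
final: {7}; accept 7 in set

Answer: ACCEPT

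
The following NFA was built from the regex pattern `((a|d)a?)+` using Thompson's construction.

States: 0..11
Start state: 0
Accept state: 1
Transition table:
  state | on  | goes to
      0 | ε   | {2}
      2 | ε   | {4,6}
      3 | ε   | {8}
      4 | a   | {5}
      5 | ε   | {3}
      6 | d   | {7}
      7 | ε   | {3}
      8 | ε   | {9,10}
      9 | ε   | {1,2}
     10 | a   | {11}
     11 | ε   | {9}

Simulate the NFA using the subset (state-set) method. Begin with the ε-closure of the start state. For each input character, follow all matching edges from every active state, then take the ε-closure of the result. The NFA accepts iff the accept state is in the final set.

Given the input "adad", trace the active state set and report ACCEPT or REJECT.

Answer: ACCEPT

Derivation:
S₀ = ε-closure({0}) = {0,2,4,6}
'a' @ 1: {1,2,3,4,5,6,8,9,10}  ✓accept
'd' @ 2: {1,2,3,4,6,7,8,9,10}  ✓accept
'a' @ 3: {1,2,3,4,5,6,8,9,10,11}  ✓accept
'd' @ 4: {1,2,3,4,6,7,8,9,10}  ✓accept
final: {1,2,3,4,6,7,8,9,10}; accept 1 in set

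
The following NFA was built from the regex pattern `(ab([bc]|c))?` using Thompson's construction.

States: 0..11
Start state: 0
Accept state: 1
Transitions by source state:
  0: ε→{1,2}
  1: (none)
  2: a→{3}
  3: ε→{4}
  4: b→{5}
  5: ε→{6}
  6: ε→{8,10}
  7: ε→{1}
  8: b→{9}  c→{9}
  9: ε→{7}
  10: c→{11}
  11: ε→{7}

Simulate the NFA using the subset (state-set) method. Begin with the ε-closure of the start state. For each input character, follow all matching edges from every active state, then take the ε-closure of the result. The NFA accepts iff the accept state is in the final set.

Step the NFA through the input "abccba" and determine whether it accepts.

initial (ε-close {0}): {0,1,2}
'a' @ 1: {3,4}
'b' @ 2: {5,6,8,10}
'c' @ 3: {1,7,9,11}  ✓accept
'c' @ 4: {}  — no active states
rest 'ba' ignored (set empty)
end set {} — state 1 not in

Answer: REJECT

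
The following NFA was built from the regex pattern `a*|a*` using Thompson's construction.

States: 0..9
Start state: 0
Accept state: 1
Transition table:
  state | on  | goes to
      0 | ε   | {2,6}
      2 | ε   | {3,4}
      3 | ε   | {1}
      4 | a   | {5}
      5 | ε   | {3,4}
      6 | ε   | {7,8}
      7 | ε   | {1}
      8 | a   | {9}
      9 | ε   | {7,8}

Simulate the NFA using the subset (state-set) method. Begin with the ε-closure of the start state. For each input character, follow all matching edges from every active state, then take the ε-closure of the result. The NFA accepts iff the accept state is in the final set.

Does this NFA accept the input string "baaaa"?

Answer: REJECT

Steps:
initial (ε-close {0}): {0,1,2,3,4,6,7,8}
'b' @ 1: {}  — state set empty
rest 'aaaa' ignored (set empty)
end set {} — state 1 not in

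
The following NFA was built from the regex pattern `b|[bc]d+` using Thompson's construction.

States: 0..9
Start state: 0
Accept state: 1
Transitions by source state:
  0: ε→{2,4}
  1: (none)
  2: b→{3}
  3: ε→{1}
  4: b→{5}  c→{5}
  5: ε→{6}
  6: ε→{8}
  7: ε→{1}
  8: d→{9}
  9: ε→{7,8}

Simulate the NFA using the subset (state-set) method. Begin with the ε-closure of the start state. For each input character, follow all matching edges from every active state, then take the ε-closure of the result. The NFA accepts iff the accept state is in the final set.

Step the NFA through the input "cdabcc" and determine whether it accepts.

S₀ = ε-closure({0}) = {0,2,4}
'c' @ 1: {5,6,8}
'd' @ 2: {1,7,8,9}  (accept∈set)
'a' @ 3: {}  — dead — no transitions
rest 'bcc' ignored (set empty)
after full input: {}  (accept=1 not in)

Answer: REJECT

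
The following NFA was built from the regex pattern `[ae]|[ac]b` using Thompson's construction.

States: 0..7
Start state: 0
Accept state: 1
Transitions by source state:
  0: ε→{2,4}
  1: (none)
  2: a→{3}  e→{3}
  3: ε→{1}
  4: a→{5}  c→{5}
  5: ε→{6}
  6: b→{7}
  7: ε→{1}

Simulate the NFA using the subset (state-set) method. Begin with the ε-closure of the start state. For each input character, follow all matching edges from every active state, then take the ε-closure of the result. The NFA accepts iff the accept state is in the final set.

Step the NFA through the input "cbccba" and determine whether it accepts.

initial (ε-close {0}): {0,2,4}
'c' @ 1: {5,6}
'b' @ 2: {1,7}  [accepting]
'c' @ 3: {}  — state set empty
rest 'cba' ignored (set empty)
after full input: {}  (accept=1 not in)

Answer: REJECT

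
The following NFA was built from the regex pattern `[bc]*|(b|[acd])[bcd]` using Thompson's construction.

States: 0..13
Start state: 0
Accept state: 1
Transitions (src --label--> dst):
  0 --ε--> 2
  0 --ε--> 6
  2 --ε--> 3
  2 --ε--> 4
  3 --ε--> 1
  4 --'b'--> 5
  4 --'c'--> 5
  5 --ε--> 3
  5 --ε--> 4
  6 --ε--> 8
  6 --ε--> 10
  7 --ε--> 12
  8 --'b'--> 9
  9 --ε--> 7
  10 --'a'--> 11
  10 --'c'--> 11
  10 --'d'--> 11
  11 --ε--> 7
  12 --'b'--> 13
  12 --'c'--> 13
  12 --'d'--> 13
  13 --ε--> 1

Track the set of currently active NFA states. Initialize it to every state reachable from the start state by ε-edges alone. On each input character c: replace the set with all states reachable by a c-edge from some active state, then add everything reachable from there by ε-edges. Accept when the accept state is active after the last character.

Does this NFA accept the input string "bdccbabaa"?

S₀ = ε-closure({0}) = {0,1,2,3,4,6,8,10}
'b' @ 1: {1,3,4,5,7,9,12}  (accept∈set)
'd' @ 2: {1,13}  (accept∈set)
'c' @ 3: {}  — state set empty
rest 'cbabaa' ignored (set empty)
after full input: {}  (accept=1 not in)

Answer: REJECT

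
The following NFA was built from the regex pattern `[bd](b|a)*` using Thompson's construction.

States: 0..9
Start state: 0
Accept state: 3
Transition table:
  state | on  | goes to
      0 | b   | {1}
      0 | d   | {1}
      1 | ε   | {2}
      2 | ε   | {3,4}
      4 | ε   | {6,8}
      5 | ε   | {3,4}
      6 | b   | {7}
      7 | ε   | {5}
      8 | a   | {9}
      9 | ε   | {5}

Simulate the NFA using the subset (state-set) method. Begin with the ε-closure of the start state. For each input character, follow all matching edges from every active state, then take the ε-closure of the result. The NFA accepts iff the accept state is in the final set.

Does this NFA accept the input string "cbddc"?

Answer: REJECT

Trace:
S₀ = ε-closure({0}) = {0}
'c' @ 1: {}  — state set empty
rest 'bddc' ignored (set empty)
after full input: {}  (accept=3 not in)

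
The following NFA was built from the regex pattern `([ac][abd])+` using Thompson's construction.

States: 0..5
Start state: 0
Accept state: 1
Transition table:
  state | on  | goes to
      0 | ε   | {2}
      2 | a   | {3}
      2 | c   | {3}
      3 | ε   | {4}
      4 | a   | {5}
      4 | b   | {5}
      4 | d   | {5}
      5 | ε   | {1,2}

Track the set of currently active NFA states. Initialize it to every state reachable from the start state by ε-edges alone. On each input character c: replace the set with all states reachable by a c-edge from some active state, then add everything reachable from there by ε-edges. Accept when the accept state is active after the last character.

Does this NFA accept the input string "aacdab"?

Answer: ACCEPT

Derivation:
initial (ε-close {0}): {0,2}
'a' @ 1: {3,4}
'a' @ 2: {1,2,5}  [accepting]
'c' @ 3: {3,4}
'd' @ 4: {1,2,5}  [accepting]
'a' @ 5: {3,4}
'b' @ 6: {1,2,5}  [accepting]
end set {1,2,5} — state 1 in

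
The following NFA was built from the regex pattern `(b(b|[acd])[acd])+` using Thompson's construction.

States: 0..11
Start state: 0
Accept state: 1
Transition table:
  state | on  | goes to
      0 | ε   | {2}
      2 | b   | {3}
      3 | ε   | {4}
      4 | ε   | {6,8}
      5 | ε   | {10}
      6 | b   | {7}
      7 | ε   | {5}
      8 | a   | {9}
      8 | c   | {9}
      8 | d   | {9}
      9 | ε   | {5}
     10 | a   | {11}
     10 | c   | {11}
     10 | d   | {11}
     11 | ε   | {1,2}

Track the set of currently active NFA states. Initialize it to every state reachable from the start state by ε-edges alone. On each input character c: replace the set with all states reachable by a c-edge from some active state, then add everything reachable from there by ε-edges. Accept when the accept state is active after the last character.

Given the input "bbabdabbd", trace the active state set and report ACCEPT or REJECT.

Answer: ACCEPT

Steps:
initial (ε-close {0}): {0,2}
'b' @ 1: {3,4,6,8}
'b' @ 2: {5,7,10}
'a' @ 3: {1,2,11}  ✓accept
'b' @ 4: {3,4,6,8}
'd' @ 5: {5,9,10}
'a' @ 6: {1,2,11}  ✓accept
'b' @ 7: {3,4,6,8}
'b' @ 8: {5,7,10}
'd' @ 9: {1,2,11}  ✓accept
after full input: {1,2,11}  (accept=1 in)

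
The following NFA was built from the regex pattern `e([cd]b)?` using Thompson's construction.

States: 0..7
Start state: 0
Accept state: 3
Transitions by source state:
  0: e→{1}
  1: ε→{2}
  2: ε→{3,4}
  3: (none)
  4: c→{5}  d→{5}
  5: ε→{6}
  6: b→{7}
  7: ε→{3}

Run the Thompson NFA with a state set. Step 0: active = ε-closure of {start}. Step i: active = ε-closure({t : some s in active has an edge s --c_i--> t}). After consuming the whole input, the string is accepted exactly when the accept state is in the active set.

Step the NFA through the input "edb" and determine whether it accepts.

start: ε-closure({0}) = {0}
'e' @ 1: {1,2,3,4}  ✓accept
'd' @ 2: {5,6}
'b' @ 3: {3,7}  ✓accept
end set {3,7} — state 3 in

Answer: ACCEPT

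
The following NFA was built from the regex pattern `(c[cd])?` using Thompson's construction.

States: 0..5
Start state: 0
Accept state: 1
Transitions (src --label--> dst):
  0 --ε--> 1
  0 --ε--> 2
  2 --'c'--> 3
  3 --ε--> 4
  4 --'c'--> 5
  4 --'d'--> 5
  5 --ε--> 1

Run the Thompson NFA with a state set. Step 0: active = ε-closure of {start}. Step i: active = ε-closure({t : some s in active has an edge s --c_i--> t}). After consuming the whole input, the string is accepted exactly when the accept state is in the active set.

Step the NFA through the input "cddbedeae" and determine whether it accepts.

Answer: REJECT

Derivation:
start: ε-closure({0}) = {0,1,2}
'c' @ 1: {3,4}
'd' @ 2: {1,5}  (accept∈set)
'd' @ 3: {}  — dead — no transitions
rest 'bedeae' ignored (set empty)
final: {}; accept 1 not in set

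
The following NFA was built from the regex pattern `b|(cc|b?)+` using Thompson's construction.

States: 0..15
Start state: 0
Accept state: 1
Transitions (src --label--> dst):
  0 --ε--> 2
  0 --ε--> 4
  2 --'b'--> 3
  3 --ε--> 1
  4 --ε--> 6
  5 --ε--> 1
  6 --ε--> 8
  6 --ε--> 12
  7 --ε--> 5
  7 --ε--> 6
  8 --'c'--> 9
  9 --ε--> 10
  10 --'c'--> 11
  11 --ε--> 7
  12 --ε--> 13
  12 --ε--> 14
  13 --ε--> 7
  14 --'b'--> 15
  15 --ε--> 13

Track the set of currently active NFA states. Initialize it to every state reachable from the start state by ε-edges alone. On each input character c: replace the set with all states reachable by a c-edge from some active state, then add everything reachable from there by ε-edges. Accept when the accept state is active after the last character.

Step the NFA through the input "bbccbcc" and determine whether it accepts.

Answer: ACCEPT

Derivation:
S₀ = ε-closure({0}) = {0,1,2,4,5,6,7,8,12,13,14}
'b' @ 1: {1,3,5,6,7,8,12,13,14,15}  ✓accept
'b' @ 2: {1,5,6,7,8,12,13,14,15}  ✓accept
'c' @ 3: {9,10}
'c' @ 4: {1,5,6,7,8,11,12,13,14}  ✓accept
'b' @ 5: {1,5,6,7,8,12,13,14,15}  ✓accept
'c' @ 6: {9,10}
'c' @ 7: {1,5,6,7,8,11,12,13,14}  ✓accept
end set {1,5,6,7,8,11,12,13,14} — state 1 in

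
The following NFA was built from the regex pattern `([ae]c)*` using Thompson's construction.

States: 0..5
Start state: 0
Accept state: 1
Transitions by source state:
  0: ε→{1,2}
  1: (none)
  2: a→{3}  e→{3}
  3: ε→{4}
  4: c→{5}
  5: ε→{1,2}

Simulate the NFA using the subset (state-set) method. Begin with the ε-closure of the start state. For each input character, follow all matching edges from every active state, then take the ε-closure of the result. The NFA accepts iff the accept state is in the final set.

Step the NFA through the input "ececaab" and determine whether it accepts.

Answer: REJECT

Trace:
start: ε-closure({0}) = {0,1,2}
'e' @ 1: {3,4}
'c' @ 2: {1,2,5}  (accept∈set)
'e' @ 3: {3,4}
'c' @ 4: {1,2,5}  (accept∈set)
'a' @ 5: {3,4}
'a' @ 6: {}  — no active states
rest 'b' ignored (set empty)
after full input: {}  (accept=1 not in)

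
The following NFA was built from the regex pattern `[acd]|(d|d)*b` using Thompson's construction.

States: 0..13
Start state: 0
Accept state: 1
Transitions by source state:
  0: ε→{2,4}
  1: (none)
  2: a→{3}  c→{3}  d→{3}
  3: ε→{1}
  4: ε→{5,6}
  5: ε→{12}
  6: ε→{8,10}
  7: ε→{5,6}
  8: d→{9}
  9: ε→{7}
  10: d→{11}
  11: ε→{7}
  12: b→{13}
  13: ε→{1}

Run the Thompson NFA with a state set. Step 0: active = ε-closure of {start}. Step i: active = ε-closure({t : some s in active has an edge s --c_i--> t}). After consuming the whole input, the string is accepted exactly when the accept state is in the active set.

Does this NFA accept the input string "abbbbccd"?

Answer: REJECT

Trace:
S₀ = ε-closure({0}) = {0,2,4,5,6,8,10,12}
'a' @ 1: {1,3}  [accepting]
'b' @ 2: {}  — no active states
rest 'bbbccd' ignored (set empty)
final: {}; accept 1 not in set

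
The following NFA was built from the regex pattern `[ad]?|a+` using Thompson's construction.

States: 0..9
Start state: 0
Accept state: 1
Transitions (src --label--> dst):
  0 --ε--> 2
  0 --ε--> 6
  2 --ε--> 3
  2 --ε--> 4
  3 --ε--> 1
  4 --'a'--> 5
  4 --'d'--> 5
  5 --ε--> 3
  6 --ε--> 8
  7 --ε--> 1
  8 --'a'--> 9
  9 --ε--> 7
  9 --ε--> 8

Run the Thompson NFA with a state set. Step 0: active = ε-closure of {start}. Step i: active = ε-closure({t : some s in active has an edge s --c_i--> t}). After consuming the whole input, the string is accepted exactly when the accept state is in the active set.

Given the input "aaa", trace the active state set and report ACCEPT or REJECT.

Answer: ACCEPT

Steps:
S₀ = ε-closure({0}) = {0,1,2,3,4,6,8}
'a' @ 1: {1,3,5,7,8,9}  (accept∈set)
'a' @ 2: {1,7,8,9}  (accept∈set)
'a' @ 3: {1,7,8,9}  (accept∈set)
final: {1,7,8,9}; accept 1 in set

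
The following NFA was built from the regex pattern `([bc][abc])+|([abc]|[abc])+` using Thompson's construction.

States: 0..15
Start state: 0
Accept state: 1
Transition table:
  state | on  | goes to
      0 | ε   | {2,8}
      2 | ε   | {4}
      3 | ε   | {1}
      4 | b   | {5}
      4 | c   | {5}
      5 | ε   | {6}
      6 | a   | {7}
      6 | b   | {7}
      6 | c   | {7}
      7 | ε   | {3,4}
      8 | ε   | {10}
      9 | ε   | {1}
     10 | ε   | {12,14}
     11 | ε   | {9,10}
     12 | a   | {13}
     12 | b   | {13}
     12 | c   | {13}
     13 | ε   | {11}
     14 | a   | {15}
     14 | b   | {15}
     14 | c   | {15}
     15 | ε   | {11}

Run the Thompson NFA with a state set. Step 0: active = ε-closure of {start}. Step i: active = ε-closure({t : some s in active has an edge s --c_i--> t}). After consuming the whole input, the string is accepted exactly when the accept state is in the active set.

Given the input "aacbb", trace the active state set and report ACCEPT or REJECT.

S₀ = ε-closure({0}) = {0,2,4,8,10,12,14}
'a' @ 1: {1,9,10,11,12,13,14,15}  [accepting]
'a' @ 2: {1,9,10,11,12,13,14,15}  [accepting]
'c' @ 3: {1,9,10,11,12,13,14,15}  [accepting]
'b' @ 4: {1,9,10,11,12,13,14,15}  [accepting]
'b' @ 5: {1,9,10,11,12,13,14,15}  [accepting]
after full input: {1,9,10,11,12,13,14,15}  (accept=1 in)

Answer: ACCEPT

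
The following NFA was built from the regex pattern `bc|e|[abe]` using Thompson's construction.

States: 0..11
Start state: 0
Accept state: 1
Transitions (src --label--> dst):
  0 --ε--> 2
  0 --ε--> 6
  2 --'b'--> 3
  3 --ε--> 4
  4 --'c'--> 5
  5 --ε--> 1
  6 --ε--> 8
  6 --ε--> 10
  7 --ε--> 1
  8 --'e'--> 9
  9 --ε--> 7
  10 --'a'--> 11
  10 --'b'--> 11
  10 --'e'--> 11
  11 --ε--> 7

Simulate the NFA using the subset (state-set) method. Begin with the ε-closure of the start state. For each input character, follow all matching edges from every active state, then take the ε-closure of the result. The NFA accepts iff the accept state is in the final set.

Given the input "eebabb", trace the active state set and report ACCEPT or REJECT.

Answer: REJECT

Trace:
initial (ε-close {0}): {0,2,6,8,10}
'e' @ 1: {1,7,9,11}  (accept∈set)
'e' @ 2: {}  — no active states
rest 'babb' ignored (set empty)
after full input: {}  (accept=1 not in)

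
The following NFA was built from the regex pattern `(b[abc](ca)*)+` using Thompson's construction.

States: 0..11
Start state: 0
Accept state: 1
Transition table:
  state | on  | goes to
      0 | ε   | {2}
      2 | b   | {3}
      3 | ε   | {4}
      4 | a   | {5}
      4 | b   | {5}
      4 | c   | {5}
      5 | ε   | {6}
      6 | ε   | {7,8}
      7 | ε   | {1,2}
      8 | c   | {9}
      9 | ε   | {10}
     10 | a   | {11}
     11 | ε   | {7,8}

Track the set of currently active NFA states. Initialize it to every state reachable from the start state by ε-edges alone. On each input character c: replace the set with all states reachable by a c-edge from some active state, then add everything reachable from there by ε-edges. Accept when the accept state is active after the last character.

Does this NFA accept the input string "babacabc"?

Answer: ACCEPT

Derivation:
initial (ε-close {0}): {0,2}
'b' @ 1: {3,4}
'a' @ 2: {1,2,5,6,7,8}  [accepting]
'b' @ 3: {3,4}
'a' @ 4: {1,2,5,6,7,8}  [accepting]
'c' @ 5: {9,10}
'a' @ 6: {1,2,7,8,11}  [accepting]
'b' @ 7: {3,4}
'c' @ 8: {1,2,5,6,7,8}  [accepting]
end set {1,2,5,6,7,8} — state 1 in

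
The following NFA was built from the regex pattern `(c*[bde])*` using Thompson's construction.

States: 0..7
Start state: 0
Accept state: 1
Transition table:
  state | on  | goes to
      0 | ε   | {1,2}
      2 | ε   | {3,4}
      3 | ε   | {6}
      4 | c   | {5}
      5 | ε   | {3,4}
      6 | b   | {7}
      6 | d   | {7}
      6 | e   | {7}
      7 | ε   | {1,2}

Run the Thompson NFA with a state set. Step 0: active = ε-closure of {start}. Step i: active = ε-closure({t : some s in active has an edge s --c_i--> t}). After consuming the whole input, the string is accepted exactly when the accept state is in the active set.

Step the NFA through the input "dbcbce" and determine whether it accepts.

initial (ε-close {0}): {0,1,2,3,4,6}
'd' @ 1: {1,2,3,4,6,7}  (accept∈set)
'b' @ 2: {1,2,3,4,6,7}  (accept∈set)
'c' @ 3: {3,4,5,6}
'b' @ 4: {1,2,3,4,6,7}  (accept∈set)
'c' @ 5: {3,4,5,6}
'e' @ 6: {1,2,3,4,6,7}  (accept∈set)
end set {1,2,3,4,6,7} — state 1 in

Answer: ACCEPT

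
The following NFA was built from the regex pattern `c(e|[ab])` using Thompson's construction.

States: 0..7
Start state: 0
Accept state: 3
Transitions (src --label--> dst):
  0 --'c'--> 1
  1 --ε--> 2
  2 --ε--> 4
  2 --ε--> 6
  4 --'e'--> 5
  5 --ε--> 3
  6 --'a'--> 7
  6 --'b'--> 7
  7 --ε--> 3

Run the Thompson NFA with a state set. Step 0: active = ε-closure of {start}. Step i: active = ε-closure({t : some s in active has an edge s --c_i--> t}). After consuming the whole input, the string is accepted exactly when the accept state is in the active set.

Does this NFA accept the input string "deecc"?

S₀ = ε-closure({0}) = {0}
'd' @ 1: {}  — no active states
rest 'eecc' ignored (set empty)
end set {} — state 3 not in

Answer: REJECT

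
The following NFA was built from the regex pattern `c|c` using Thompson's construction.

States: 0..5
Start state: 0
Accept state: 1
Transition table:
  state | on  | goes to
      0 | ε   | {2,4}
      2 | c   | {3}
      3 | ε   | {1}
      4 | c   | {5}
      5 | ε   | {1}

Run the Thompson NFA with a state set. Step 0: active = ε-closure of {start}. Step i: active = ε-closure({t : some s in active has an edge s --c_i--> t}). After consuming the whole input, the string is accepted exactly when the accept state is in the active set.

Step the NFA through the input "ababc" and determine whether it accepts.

Answer: REJECT

Steps:
start: ε-closure({0}) = {0,2,4}
'a' @ 1: {}  — no active states
rest 'babc' ignored (set empty)
after full input: {}  (accept=1 not in)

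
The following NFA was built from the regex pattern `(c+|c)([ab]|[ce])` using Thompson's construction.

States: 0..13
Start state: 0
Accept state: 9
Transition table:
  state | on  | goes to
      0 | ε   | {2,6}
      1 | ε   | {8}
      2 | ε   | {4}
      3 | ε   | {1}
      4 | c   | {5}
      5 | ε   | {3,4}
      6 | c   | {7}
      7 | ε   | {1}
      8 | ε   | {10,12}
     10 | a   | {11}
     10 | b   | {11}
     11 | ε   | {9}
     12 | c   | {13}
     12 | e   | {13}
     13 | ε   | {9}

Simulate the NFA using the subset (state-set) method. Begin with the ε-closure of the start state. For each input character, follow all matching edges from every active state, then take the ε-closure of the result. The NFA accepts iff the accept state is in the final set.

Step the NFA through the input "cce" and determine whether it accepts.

Answer: ACCEPT

Derivation:
initial (ε-close {0}): {0,2,4,6}
'c' @ 1: {1,3,4,5,7,8,10,12}
'c' @ 2: {1,3,4,5,8,9,10,12,13}  (accept∈set)
'e' @ 3: {9,13}  (accept∈set)
after full input: {9,13}  (accept=9 in)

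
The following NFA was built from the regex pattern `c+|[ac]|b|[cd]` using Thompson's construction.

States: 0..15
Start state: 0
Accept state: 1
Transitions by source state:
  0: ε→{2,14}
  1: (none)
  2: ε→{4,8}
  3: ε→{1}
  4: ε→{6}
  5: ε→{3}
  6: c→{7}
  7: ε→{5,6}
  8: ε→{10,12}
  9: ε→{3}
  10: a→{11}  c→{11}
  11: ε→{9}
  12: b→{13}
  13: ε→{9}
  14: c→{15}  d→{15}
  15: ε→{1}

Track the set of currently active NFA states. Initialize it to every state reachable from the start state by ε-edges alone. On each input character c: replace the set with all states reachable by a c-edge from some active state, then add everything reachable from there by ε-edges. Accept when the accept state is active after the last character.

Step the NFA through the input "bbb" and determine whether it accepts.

initial (ε-close {0}): {0,2,4,6,8,10,12,14}
'b' @ 1: {1,3,9,13}  [accepting]
'b' @ 2: {}  — state set empty
rest 'b' ignored (set empty)
final: {}; accept 1 not in set

Answer: REJECT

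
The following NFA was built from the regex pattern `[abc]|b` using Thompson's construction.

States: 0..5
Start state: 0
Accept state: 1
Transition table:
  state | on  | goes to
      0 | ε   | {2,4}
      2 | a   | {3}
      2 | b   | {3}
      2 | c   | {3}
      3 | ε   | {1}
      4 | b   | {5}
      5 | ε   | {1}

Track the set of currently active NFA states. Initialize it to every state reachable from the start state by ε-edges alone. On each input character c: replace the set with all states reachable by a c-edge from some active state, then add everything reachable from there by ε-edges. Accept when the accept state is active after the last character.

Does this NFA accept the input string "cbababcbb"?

S₀ = ε-closure({0}) = {0,2,4}
'c' @ 1: {1,3}  ✓accept
'b' @ 2: {}  — state set empty
rest 'ababcbb' ignored (set empty)
after full input: {}  (accept=1 not in)

Answer: REJECT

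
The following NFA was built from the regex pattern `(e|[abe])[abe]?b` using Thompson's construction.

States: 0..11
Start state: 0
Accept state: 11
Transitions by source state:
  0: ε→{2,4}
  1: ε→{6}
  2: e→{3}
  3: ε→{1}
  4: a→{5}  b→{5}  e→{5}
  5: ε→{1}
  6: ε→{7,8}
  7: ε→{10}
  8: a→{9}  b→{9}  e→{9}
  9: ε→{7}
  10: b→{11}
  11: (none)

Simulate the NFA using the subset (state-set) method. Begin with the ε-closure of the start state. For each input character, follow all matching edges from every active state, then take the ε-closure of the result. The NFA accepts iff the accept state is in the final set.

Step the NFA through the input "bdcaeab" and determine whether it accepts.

Answer: REJECT

Trace:
S₀ = ε-closure({0}) = {0,2,4}
'b' @ 1: {1,5,6,7,8,10}
'd' @ 2: {}  — state set empty
rest 'caeab' ignored (set empty)
final: {}; accept 11 not in set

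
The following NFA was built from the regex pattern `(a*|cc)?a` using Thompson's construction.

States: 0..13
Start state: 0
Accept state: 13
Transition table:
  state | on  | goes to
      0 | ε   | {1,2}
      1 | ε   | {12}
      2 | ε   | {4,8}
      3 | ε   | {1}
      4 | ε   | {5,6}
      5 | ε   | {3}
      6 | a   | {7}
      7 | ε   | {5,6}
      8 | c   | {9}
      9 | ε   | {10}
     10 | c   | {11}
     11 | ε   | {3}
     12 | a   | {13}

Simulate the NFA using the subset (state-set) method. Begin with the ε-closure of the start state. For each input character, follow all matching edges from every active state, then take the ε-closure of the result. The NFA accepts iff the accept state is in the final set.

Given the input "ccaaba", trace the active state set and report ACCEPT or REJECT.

Answer: REJECT

Derivation:
S₀ = ε-closure({0}) = {0,1,2,3,4,5,6,8,12}
'c' @ 1: {9,10}
'c' @ 2: {1,3,11,12}
'a' @ 3: {13}  [accepting]
'a' @ 4: {}  — dead — no transitions
rest 'ba' ignored (set empty)
end set {} — state 13 not in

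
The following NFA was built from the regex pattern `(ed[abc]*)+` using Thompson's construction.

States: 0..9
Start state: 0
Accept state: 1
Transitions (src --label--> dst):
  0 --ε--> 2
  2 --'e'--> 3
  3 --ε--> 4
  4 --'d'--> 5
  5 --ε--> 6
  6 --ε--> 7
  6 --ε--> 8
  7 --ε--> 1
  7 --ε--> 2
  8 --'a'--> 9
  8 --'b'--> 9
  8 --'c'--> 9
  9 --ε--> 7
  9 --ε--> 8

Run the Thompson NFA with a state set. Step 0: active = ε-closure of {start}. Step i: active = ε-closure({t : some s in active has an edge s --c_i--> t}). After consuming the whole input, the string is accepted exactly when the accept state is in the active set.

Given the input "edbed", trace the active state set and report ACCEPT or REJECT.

Answer: ACCEPT

Derivation:
S₀ = ε-closure({0}) = {0,2}
'e' @ 1: {3,4}
'd' @ 2: {1,2,5,6,7,8}  [accepting]
'b' @ 3: {1,2,7,8,9}  [accepting]
'e' @ 4: {3,4}
'd' @ 5: {1,2,5,6,7,8}  [accepting]
final: {1,2,5,6,7,8}; accept 1 in set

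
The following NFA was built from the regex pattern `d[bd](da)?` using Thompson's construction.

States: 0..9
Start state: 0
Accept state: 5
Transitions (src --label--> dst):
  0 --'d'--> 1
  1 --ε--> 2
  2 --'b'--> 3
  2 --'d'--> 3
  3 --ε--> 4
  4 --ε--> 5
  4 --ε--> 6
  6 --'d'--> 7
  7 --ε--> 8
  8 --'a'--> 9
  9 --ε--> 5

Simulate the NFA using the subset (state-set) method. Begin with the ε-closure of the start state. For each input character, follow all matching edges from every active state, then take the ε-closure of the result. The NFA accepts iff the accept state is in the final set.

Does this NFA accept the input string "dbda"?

initial (ε-close {0}): {0}
'd' @ 1: {1,2}
'b' @ 2: {3,4,5,6}  (accept∈set)
'd' @ 3: {7,8}
'a' @ 4: {5,9}  (accept∈set)
final: {5,9}; accept 5 in set

Answer: ACCEPT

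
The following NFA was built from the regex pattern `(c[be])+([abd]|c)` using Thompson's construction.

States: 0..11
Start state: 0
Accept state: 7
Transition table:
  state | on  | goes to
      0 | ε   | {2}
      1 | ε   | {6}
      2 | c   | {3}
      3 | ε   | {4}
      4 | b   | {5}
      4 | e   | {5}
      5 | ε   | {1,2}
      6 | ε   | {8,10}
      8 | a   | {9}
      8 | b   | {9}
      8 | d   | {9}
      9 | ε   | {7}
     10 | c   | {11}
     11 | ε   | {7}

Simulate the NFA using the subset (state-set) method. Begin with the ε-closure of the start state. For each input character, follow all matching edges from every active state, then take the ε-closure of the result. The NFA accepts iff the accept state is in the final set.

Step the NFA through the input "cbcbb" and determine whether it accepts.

Answer: ACCEPT

Derivation:
start: ε-closure({0}) = {0,2}
'c' @ 1: {3,4}
'b' @ 2: {1,2,5,6,8,10}
'c' @ 3: {3,4,7,11}  (accept∈set)
'b' @ 4: {1,2,5,6,8,10}
'b' @ 5: {7,9}  (accept∈set)
after full input: {7,9}  (accept=7 in)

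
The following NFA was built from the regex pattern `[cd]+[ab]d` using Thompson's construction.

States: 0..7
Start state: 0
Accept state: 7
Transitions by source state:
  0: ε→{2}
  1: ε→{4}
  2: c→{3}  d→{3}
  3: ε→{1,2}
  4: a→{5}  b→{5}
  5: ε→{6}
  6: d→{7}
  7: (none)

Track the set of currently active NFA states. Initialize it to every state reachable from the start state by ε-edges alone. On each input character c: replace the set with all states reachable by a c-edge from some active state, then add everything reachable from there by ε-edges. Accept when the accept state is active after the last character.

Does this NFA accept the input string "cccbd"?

Answer: ACCEPT

Trace:
S₀ = ε-closure({0}) = {0,2}
'c' @ 1: {1,2,3,4}
'c' @ 2: {1,2,3,4}
'c' @ 3: {1,2,3,4}
'b' @ 4: {5,6}
'd' @ 5: {7}  [accepting]
after full input: {7}  (accept=7 in)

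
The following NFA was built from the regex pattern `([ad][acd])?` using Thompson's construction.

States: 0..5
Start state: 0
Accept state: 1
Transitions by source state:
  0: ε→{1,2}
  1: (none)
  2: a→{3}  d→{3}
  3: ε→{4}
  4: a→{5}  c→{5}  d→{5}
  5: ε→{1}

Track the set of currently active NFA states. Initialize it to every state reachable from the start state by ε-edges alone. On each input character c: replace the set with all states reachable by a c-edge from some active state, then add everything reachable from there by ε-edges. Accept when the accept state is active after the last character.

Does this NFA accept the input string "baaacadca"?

S₀ = ε-closure({0}) = {0,1,2}
'b' @ 1: {}  — dead — no transitions
rest 'aaacadca' ignored (set empty)
final: {}; accept 1 not in set

Answer: REJECT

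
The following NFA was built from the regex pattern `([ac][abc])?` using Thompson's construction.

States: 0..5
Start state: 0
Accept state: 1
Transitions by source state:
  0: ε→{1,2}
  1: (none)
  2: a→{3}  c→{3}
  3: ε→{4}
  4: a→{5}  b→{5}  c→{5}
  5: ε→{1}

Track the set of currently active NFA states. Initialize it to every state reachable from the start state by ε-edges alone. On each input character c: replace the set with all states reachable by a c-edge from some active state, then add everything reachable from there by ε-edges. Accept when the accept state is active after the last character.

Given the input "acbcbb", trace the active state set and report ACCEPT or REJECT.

S₀ = ε-closure({0}) = {0,1,2}
'a' @ 1: {3,4}
'c' @ 2: {1,5}  [accepting]
'b' @ 3: {}  — state set empty
rest 'cbb' ignored (set empty)
final: {}; accept 1 not in set

Answer: REJECT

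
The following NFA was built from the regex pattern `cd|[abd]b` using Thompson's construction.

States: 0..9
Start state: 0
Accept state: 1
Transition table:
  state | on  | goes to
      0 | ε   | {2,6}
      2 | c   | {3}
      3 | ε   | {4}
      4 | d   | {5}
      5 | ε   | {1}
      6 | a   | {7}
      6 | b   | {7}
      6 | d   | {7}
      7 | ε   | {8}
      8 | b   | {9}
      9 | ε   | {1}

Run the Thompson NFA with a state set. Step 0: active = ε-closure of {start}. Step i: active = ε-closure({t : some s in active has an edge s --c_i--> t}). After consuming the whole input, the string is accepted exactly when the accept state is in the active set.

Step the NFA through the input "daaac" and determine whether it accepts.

initial (ε-close {0}): {0,2,6}
'd' @ 1: {7,8}
'a' @ 2: {}  — no active states
rest 'aac' ignored (set empty)
after full input: {}  (accept=1 not in)

Answer: REJECT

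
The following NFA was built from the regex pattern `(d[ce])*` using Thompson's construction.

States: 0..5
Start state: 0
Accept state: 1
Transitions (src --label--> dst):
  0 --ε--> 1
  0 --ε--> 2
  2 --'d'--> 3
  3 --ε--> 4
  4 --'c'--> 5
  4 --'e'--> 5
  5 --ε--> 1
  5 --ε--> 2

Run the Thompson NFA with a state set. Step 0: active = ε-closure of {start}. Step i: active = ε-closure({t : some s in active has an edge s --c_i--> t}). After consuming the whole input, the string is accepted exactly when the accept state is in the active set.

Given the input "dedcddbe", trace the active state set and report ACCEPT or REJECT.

start: ε-closure({0}) = {0,1,2}
'd' @ 1: {3,4}
'e' @ 2: {1,2,5}  (accept∈set)
'd' @ 3: {3,4}
'c' @ 4: {1,2,5}  (accept∈set)
'd' @ 5: {3,4}
'd' @ 6: {}  — state set empty
rest 'be' ignored (set empty)
end set {} — state 1 not in

Answer: REJECT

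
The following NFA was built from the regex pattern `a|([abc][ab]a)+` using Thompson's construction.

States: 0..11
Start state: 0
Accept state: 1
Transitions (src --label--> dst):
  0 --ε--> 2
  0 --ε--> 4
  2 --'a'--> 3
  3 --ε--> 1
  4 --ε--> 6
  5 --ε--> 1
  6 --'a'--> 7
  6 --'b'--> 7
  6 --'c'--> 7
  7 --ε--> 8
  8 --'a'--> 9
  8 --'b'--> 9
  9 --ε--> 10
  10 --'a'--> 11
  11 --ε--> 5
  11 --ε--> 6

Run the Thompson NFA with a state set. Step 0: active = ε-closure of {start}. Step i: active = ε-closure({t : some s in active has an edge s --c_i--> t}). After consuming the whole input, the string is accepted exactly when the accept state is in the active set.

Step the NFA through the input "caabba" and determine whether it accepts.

initial (ε-close {0}): {0,2,4,6}
'c' @ 1: {7,8}
'a' @ 2: {9,10}
'a' @ 3: {1,5,6,11}  (accept∈set)
'b' @ 4: {7,8}
'b' @ 5: {9,10}
'a' @ 6: {1,5,6,11}  (accept∈set)
end set {1,5,6,11} — state 1 in

Answer: ACCEPT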